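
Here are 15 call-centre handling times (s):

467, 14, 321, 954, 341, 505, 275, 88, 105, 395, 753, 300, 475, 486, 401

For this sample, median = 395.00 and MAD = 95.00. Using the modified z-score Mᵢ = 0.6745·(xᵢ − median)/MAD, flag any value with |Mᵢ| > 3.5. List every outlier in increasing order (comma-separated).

|Mᵢ| > 3.5 ⇔ |xᵢ − 395.00| > 3.5·95.00/0.6745 = 492.96.
So outliers lie outside [-97.96, 887.96].
954: M = 3.97 → outlier.

954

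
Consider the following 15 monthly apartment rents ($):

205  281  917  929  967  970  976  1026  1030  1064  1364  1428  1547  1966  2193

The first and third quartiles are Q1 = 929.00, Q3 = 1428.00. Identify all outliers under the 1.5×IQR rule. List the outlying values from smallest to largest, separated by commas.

IQR = Q3 − Q1 = 1428.00 − 929.00 = 499.00.
Lower fence = Q1 − 1.5·IQR = 929.00 − 748.50 = 180.50.
Upper fence = Q3 + 1.5·IQR = 1428.00 + 748.50 = 2176.50.
2193 > 2176.50 → outlier.
All remaining values lie within [180.50, 2176.50].

2193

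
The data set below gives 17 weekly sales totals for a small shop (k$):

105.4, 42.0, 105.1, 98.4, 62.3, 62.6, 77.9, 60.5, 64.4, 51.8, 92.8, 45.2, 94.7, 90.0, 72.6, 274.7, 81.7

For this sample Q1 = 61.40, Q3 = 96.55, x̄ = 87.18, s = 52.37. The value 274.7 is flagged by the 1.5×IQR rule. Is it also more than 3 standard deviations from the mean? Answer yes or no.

yes

z = (274.7 − 87.18) / 52.37 = 3.58.
|z| = 3.58 > 3.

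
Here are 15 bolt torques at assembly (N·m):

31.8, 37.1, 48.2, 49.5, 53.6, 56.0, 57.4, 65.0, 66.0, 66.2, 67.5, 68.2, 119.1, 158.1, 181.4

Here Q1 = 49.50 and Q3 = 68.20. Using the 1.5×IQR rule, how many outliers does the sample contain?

3

IQR = 18.70; fences at 49.50 − 28.05 = 21.45 and 68.20 + 28.05 = 96.25.
Outside the cutoffs: 119.1, 158.1, 181.4.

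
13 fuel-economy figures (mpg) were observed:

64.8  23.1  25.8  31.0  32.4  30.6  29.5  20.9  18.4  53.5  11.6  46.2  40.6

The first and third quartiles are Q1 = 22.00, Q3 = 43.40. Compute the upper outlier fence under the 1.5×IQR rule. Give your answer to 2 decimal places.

75.50

IQR = Q3 − Q1 = 43.40 − 22.00 = 21.40.
Lower fence = Q1 − 1.5·IQR = 22.00 − 32.10 = -10.10.
Upper fence = Q3 + 1.5·IQR = 43.40 + 32.10 = 75.50.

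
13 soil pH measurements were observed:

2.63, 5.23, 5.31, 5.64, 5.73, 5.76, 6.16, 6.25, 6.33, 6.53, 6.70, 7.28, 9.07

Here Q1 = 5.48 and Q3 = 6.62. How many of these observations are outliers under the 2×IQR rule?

2

IQR = 1.14; fences at 5.48 − 2.28 = 3.20 and 6.62 + 2.28 = 8.90.
Outside the cutoffs: 2.63, 9.07.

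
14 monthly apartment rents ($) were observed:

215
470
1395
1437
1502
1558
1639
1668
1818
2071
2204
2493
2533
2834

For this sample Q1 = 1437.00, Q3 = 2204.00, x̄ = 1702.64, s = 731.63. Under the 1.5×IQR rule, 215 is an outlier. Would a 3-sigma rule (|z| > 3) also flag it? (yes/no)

no

z = (215 − 1702.64) / 731.63 = -2.03.
|z| = 2.03 ≤ 3.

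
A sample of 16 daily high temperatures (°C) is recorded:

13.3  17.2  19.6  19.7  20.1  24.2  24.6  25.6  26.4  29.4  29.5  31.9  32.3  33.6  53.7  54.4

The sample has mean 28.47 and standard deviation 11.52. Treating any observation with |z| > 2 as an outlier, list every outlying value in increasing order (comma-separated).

53.7, 54.4

Cutoffs at x̄ ± 2s: 28.47 ± 2·11.52 = [5.43, 51.51].
53.7: z = 2.19, |z| > 2 → outlier.
54.4: z = 2.25, |z| > 2 → outlier.
Every other value lies within [5.43, 51.51].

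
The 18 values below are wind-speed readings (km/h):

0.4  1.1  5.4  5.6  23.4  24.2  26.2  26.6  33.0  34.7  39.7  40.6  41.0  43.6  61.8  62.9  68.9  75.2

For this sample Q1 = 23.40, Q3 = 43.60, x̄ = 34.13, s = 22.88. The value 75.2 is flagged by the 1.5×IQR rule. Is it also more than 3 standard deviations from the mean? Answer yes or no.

no

z = (75.2 − 34.13) / 22.88 = 1.80.
|z| = 1.80 ≤ 3.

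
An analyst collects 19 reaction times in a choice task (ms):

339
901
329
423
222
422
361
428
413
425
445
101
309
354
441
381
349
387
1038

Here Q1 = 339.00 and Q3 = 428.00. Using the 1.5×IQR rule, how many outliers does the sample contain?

IQR = 89.00; fences at 339.00 − 133.50 = 205.50 and 428.00 + 133.50 = 561.50.
Outside the cutoffs: 101, 901, 1038.

3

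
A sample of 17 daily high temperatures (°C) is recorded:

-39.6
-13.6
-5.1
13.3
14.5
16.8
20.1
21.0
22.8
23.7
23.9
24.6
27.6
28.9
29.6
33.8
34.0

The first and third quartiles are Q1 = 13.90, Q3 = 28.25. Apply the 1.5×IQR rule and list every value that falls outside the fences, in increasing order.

IQR = Q3 − Q1 = 28.25 − 13.90 = 14.35.
Lower fence = Q1 − 1.5·IQR = 13.90 − 21.525 = -7.625.
Upper fence = Q3 + 1.5·IQR = 28.25 + 21.525 = 49.775.
-39.6 < -7.625 → outlier.
-13.6 < -7.625 → outlier.
All remaining values lie within [-7.625, 49.775].

-39.6, -13.6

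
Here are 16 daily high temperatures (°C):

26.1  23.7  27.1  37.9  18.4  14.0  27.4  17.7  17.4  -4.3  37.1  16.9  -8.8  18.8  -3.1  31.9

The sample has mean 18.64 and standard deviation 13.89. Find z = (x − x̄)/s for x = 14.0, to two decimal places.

z = (14.0 − 18.64) / 13.89 = -0.33.

-0.33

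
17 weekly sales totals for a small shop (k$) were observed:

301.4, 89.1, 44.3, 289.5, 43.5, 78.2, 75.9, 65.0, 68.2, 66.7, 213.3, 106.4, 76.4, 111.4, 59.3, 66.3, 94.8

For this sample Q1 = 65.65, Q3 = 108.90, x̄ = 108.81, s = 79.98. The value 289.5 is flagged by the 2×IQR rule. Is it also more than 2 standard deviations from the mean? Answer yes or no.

yes

z = (289.5 − 108.81) / 79.98 = 2.26.
|z| = 2.26 > 2.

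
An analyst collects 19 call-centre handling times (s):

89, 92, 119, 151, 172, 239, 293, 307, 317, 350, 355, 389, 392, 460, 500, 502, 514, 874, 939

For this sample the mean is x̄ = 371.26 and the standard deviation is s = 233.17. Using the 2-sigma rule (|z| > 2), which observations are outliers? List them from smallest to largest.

874, 939

Cutoffs at x̄ ± 2s: 371.26 ± 2·233.17 = [-95.08, 837.60].
874: z = 2.16, |z| > 2 → outlier.
939: z = 2.43, |z| > 2 → outlier.
Every other value lies within [-95.08, 837.60].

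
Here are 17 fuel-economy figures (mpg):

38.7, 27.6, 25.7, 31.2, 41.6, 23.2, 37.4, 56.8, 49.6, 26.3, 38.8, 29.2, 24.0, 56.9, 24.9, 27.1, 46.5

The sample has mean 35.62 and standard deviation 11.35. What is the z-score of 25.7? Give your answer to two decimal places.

-0.87

z = (25.7 − 35.62) / 11.35 = -0.87.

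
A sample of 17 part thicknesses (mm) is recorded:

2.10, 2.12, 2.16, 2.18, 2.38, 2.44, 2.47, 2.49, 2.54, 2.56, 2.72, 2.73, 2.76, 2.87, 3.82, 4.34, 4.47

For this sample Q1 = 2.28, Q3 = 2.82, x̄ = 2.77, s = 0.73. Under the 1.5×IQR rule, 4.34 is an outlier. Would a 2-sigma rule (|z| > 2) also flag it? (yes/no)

z = (4.34 − 2.77) / 0.73 = 2.15.
|z| = 2.15 > 2.

yes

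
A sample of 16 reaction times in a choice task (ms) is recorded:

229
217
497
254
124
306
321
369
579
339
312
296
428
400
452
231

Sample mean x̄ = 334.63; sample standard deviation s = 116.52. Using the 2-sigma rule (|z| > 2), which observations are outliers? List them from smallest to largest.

579

Cutoffs at x̄ ± 2s: 334.63 ± 2·116.52 = [101.59, 567.67].
579: z = 2.10, |z| > 2 → outlier.
Every other value lies within [101.59, 567.67].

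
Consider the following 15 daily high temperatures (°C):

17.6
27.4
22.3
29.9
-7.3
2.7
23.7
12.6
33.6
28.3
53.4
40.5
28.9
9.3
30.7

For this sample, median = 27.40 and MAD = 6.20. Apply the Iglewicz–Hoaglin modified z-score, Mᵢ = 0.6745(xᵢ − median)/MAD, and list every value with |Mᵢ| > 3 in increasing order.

-7.3

|Mᵢ| > 3 ⇔ |xᵢ − 27.40| > 3·6.20/0.6745 = 27.58.
So outliers lie outside [-0.18, 54.98].
-7.3: M = -3.78 → outlier.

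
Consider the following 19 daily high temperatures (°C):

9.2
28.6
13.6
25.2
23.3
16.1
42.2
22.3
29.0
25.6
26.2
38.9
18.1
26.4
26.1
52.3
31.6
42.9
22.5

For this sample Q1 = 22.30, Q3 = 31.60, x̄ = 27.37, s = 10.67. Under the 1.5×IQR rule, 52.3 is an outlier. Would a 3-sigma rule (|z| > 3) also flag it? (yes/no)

z = (52.3 − 27.37) / 10.67 = 2.34.
|z| = 2.34 ≤ 3.

no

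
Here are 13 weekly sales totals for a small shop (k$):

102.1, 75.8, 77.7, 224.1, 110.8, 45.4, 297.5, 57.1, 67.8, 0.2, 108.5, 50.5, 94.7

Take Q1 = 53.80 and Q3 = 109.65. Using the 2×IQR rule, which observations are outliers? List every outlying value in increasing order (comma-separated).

224.1, 297.5

IQR = Q3 − Q1 = 109.65 − 53.80 = 55.85.
Lower fence = Q1 − 2·IQR = 53.80 − 111.70 = -57.90.
Upper fence = Q3 + 2·IQR = 109.65 + 111.70 = 221.35.
224.1 > 221.35 → outlier.
297.5 > 221.35 → outlier.
All remaining values lie within [-57.90, 221.35].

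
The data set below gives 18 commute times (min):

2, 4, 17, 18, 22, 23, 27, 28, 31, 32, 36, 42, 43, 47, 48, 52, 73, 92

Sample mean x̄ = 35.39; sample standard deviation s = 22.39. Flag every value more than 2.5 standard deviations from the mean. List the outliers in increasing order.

Cutoffs at x̄ ± 2.5s: 35.39 ± 2.5·22.39 = [-20.585, 91.365].
92: z = 2.53, |z| > 2.5 → outlier.
Every other value lies within [-20.585, 91.365].

92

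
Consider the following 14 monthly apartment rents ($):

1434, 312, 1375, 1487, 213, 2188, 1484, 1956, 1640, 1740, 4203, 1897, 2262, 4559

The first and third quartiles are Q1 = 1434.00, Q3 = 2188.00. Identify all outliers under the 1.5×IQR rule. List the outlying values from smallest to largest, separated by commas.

213, 4203, 4559

IQR = Q3 − Q1 = 2188.00 − 1434.00 = 754.00.
Lower fence = Q1 − 1.5·IQR = 1434.00 − 1131.00 = 303.00.
Upper fence = Q3 + 1.5·IQR = 2188.00 + 1131.00 = 3319.00.
213 < 303.00 → outlier.
4203 > 3319.00 → outlier.
4559 > 3319.00 → outlier.
All remaining values lie within [303.00, 3319.00].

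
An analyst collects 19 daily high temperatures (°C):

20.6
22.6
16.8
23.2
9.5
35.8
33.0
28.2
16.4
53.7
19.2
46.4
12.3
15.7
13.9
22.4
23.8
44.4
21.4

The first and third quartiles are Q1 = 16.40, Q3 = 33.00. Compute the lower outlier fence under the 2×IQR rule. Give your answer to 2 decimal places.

-16.80

IQR = Q3 − Q1 = 33.00 − 16.40 = 16.60.
Lower fence = Q1 − 2·IQR = 16.40 − 33.20 = -16.80.
Upper fence = Q3 + 2·IQR = 33.00 + 33.20 = 66.20.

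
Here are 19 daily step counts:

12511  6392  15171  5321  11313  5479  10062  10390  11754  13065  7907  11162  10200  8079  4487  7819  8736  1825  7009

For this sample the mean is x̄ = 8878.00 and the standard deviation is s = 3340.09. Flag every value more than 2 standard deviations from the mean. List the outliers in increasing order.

1825

Cutoffs at x̄ ± 2s: 8878.00 ± 2·3340.09 = [2197.82, 15558.18].
1825: z = -2.11, |z| > 2 → outlier.
Every other value lies within [2197.82, 15558.18].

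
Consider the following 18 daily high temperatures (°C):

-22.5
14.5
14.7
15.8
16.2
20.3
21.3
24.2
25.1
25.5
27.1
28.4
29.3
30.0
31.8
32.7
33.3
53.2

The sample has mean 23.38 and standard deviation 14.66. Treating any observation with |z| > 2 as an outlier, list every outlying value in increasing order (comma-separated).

-22.5, 53.2

Cutoffs at x̄ ± 2s: 23.38 ± 2·14.66 = [-5.94, 52.70].
-22.5: z = -3.13, |z| > 2 → outlier.
53.2: z = 2.03, |z| > 2 → outlier.
Every other value lies within [-5.94, 52.70].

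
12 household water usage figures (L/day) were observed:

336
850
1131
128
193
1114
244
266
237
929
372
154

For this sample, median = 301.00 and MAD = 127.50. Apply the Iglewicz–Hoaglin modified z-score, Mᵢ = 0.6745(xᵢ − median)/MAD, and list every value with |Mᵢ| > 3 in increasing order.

929, 1114, 1131

|Mᵢ| > 3 ⇔ |xᵢ − 301.00| > 3·127.50/0.6745 = 567.09.
So outliers lie outside [-266.09, 868.09].
929: M = 3.32 → outlier.
1114: M = 4.30 → outlier.
1131: M = 4.39 → outlier.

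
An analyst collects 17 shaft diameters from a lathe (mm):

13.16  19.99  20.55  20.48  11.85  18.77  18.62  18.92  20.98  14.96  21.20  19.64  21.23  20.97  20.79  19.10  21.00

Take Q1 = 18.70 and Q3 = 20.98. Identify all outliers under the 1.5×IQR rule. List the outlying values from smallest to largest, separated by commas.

IQR = Q3 − Q1 = 20.98 − 18.70 = 2.28.
Lower fence = Q1 − 1.5·IQR = 18.70 − 3.42 = 15.28.
Upper fence = Q3 + 1.5·IQR = 20.98 + 3.42 = 24.40.
11.85 < 15.28 → outlier.
13.16 < 15.28 → outlier.
14.96 < 15.28 → outlier.
All remaining values lie within [15.28, 24.40].

11.85, 13.16, 14.96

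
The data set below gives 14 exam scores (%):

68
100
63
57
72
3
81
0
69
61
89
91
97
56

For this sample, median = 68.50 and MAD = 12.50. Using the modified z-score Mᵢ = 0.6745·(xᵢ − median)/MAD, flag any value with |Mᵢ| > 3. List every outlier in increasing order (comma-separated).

0, 3

|Mᵢ| > 3 ⇔ |xᵢ − 68.50| > 3·12.50/0.6745 = 55.60.
So outliers lie outside [12.90, 124.10].
0: M = -3.70 → outlier.
3: M = -3.53 → outlier.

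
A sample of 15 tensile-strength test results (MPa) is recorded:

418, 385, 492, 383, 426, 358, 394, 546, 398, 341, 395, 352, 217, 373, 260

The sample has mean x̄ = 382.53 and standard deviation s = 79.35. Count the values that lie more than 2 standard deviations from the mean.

Cutoffs: x̄ ± 2s = [223.83, 541.23].
Outside the cutoffs: 217, 546.

2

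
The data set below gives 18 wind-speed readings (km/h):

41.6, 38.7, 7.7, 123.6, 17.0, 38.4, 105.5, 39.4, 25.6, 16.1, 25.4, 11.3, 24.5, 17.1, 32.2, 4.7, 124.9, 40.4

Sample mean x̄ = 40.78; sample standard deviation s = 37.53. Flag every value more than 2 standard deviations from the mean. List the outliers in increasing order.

123.6, 124.9

Cutoffs at x̄ ± 2s: 40.78 ± 2·37.53 = [-34.28, 115.84].
123.6: z = 2.21, |z| > 2 → outlier.
124.9: z = 2.24, |z| > 2 → outlier.
Every other value lies within [-34.28, 115.84].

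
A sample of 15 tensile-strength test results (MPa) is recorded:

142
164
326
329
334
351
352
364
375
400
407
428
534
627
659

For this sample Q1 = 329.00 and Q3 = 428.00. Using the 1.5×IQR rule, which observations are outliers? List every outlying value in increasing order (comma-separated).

IQR = Q3 − Q1 = 428.00 − 329.00 = 99.00.
Lower fence = Q1 − 1.5·IQR = 329.00 − 148.50 = 180.50.
Upper fence = Q3 + 1.5·IQR = 428.00 + 148.50 = 576.50.
142 < 180.50 → outlier.
164 < 180.50 → outlier.
627 > 576.50 → outlier.
659 > 576.50 → outlier.
All remaining values lie within [180.50, 576.50].

142, 164, 627, 659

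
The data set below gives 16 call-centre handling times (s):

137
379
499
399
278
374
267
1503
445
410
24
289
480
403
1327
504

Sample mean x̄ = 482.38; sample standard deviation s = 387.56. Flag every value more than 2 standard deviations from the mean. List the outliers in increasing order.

Cutoffs at x̄ ± 2s: 482.38 ± 2·387.56 = [-292.74, 1257.50].
1327: z = 2.18, |z| > 2 → outlier.
1503: z = 2.63, |z| > 2 → outlier.
Every other value lies within [-292.74, 1257.50].

1327, 1503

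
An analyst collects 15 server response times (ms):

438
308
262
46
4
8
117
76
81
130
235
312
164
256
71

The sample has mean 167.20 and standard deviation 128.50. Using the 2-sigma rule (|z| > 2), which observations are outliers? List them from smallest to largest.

Cutoffs at x̄ ± 2s: 167.20 ± 2·128.50 = [-89.80, 424.20].
438: z = 2.11, |z| > 2 → outlier.
Every other value lies within [-89.80, 424.20].

438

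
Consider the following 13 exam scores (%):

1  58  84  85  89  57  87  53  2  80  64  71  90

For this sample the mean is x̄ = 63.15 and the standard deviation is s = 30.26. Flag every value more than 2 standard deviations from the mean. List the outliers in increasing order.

1, 2

Cutoffs at x̄ ± 2s: 63.15 ± 2·30.26 = [2.63, 123.67].
1: z = -2.05, |z| > 2 → outlier.
2: z = -2.02, |z| > 2 → outlier.
Every other value lies within [2.63, 123.67].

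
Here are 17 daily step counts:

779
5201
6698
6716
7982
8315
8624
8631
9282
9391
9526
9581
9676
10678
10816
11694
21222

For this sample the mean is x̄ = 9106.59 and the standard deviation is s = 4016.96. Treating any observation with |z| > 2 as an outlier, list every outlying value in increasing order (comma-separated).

779, 21222

Cutoffs at x̄ ± 2s: 9106.59 ± 2·4016.96 = [1072.67, 17140.51].
779: z = -2.07, |z| > 2 → outlier.
21222: z = 3.02, |z| > 2 → outlier.
Every other value lies within [1072.67, 17140.51].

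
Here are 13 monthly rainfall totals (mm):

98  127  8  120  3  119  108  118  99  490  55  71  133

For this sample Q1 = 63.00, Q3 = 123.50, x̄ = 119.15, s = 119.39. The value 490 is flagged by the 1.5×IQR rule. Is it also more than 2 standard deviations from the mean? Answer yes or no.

yes

z = (490 − 119.15) / 119.39 = 3.11.
|z| = 3.11 > 2.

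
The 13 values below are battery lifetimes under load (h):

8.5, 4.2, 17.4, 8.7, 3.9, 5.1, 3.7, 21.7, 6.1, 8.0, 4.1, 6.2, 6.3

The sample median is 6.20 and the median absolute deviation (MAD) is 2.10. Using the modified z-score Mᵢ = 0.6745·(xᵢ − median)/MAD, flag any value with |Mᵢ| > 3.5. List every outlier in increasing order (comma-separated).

17.4, 21.7

|Mᵢ| > 3.5 ⇔ |xᵢ − 6.20| > 3.5·2.10/0.6745 = 10.90.
So outliers lie outside [-4.70, 17.10].
17.4: M = 3.60 → outlier.
21.7: M = 4.98 → outlier.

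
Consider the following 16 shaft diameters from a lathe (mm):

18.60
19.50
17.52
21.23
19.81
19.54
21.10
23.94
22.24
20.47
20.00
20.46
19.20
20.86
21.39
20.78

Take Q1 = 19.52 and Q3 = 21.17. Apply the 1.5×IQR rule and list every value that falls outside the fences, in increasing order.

IQR = Q3 − Q1 = 21.17 − 19.52 = 1.65.
Lower fence = Q1 − 1.5·IQR = 19.52 − 2.475 = 17.045.
Upper fence = Q3 + 1.5·IQR = 21.17 + 2.475 = 23.645.
23.94 > 23.645 → outlier.
All remaining values lie within [17.045, 23.645].

23.94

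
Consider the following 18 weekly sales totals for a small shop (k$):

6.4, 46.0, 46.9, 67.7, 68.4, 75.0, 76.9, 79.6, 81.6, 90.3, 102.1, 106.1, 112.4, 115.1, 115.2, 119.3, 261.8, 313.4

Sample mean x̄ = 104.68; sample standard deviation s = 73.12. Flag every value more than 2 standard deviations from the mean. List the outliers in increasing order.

Cutoffs at x̄ ± 2s: 104.68 ± 2·73.12 = [-41.56, 250.92].
261.8: z = 2.15, |z| > 2 → outlier.
313.4: z = 2.85, |z| > 2 → outlier.
Every other value lies within [-41.56, 250.92].

261.8, 313.4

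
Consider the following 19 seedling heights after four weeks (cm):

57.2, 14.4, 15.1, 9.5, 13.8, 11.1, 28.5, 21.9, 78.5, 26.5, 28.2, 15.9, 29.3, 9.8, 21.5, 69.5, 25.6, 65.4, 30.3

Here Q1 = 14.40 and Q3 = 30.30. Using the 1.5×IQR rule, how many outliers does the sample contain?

4

IQR = 15.90; fences at 14.40 − 23.85 = -9.45 and 30.30 + 23.85 = 54.15.
Outside the cutoffs: 57.2, 65.4, 69.5, 78.5.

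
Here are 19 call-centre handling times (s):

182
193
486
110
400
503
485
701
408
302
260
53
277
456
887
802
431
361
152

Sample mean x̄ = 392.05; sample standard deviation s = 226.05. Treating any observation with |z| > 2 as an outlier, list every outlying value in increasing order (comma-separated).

887

Cutoffs at x̄ ± 2s: 392.05 ± 2·226.05 = [-60.05, 844.15].
887: z = 2.19, |z| > 2 → outlier.
Every other value lies within [-60.05, 844.15].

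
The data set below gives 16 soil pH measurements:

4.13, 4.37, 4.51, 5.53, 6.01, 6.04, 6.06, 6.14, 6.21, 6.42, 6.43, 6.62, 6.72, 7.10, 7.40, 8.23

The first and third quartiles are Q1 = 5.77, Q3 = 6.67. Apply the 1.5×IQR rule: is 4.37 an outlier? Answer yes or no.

yes

IQR = Q3 − Q1 = 6.67 − 5.77 = 0.90.
Lower fence = Q1 − 1.5·IQR = 5.77 − 1.35 = 4.42.
Upper fence = Q3 + 1.5·IQR = 6.67 + 1.35 = 8.02.
4.37 lies below the lower fence.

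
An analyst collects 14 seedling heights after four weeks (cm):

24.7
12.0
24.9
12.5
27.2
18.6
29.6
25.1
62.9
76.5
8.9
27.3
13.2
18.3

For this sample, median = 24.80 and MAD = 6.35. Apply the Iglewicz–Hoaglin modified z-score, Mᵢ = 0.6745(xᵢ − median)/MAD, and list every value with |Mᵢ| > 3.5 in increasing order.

|Mᵢ| > 3.5 ⇔ |xᵢ − 24.80| > 3.5·6.35/0.6745 = 32.95.
So outliers lie outside [-8.15, 57.75].
62.9: M = 4.05 → outlier.
76.5: M = 5.49 → outlier.

62.9, 76.5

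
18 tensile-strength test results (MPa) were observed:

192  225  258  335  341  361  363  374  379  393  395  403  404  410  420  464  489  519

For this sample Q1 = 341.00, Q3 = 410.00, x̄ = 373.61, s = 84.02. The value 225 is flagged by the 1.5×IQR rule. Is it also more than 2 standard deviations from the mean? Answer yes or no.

no

z = (225 − 373.61) / 84.02 = -1.77.
|z| = 1.77 ≤ 2.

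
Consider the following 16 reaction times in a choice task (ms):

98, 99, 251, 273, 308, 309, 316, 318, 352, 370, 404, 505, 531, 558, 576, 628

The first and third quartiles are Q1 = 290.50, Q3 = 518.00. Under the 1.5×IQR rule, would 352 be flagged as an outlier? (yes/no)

no

IQR = Q3 − Q1 = 518.00 − 290.50 = 227.50.
Lower fence = Q1 − 1.5·IQR = 290.50 − 341.25 = -50.75.
Upper fence = Q3 + 1.5·IQR = 518.00 + 341.25 = 859.25.
352 lies within [-50.75, 859.25].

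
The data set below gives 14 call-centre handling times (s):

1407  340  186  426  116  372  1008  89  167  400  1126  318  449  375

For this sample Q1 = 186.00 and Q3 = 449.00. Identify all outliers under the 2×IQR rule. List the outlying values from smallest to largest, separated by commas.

1008, 1126, 1407

IQR = Q3 − Q1 = 449.00 − 186.00 = 263.00.
Lower fence = Q1 − 2·IQR = 186.00 − 526.00 = -340.00.
Upper fence = Q3 + 2·IQR = 449.00 + 526.00 = 975.00.
1008 > 975.00 → outlier.
1126 > 975.00 → outlier.
1407 > 975.00 → outlier.
All remaining values lie within [-340.00, 975.00].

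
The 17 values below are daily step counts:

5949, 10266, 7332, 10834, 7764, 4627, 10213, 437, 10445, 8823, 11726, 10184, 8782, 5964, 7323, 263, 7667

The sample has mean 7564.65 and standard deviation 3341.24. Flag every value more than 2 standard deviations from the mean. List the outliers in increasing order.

263, 437

Cutoffs at x̄ ± 2s: 7564.65 ± 2·3341.24 = [882.17, 14247.13].
263: z = -2.19, |z| > 2 → outlier.
437: z = -2.13, |z| > 2 → outlier.
Every other value lies within [882.17, 14247.13].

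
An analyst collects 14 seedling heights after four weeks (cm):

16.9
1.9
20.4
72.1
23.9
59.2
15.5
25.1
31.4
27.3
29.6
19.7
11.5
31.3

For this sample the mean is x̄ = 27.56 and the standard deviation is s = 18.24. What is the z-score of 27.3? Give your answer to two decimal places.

z = (27.3 − 27.56) / 18.24 = -0.01.

-0.01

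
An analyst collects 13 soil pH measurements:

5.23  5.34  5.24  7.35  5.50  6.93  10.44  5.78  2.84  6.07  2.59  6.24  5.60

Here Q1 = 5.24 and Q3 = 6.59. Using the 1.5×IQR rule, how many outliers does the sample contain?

3

IQR = 1.35; fences at 5.24 − 2.025 = 3.215 and 6.59 + 2.025 = 8.615.
Outside the cutoffs: 2.59, 2.84, 10.44.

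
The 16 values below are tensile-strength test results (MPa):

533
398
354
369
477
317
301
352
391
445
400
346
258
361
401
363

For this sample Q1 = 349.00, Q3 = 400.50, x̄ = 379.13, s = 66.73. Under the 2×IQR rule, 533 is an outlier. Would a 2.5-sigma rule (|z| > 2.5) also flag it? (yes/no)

z = (533 − 379.13) / 66.73 = 2.31.
|z| = 2.31 ≤ 2.5.

no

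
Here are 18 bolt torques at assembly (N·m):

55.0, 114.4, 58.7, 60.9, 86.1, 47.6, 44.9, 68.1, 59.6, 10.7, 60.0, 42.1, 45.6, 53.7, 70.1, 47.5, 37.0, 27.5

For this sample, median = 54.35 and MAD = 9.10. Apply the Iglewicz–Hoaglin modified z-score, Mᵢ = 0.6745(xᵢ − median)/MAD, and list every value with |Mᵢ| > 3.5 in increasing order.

114.4

|Mᵢ| > 3.5 ⇔ |xᵢ − 54.35| > 3.5·9.10/0.6745 = 47.22.
So outliers lie outside [7.13, 101.57].
114.4: M = 4.45 → outlier.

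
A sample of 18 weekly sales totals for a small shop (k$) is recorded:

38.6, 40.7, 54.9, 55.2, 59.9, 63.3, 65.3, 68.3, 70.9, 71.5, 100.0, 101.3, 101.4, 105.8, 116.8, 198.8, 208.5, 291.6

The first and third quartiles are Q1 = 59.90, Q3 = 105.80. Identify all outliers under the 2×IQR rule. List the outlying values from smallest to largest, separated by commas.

198.8, 208.5, 291.6

IQR = Q3 − Q1 = 105.80 − 59.90 = 45.90.
Lower fence = Q1 − 2·IQR = 59.90 − 91.80 = -31.90.
Upper fence = Q3 + 2·IQR = 105.80 + 91.80 = 197.60.
198.8 > 197.60 → outlier.
208.5 > 197.60 → outlier.
291.6 > 197.60 → outlier.
All remaining values lie within [-31.90, 197.60].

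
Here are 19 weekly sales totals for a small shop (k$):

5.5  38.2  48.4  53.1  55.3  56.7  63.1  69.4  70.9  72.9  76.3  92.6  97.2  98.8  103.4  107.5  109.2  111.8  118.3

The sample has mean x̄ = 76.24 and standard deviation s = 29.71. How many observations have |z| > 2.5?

Cutoffs: x̄ ± 2.5s = [1.965, 150.515].
Every value lies within the cutoffs.

0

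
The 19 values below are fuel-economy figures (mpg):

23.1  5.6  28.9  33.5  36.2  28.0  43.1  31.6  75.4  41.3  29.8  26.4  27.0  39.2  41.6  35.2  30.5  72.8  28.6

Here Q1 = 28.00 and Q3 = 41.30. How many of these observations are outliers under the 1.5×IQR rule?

3

IQR = 13.30; fences at 28.00 − 19.95 = 8.05 and 41.30 + 19.95 = 61.25.
Outside the cutoffs: 5.6, 72.8, 75.4.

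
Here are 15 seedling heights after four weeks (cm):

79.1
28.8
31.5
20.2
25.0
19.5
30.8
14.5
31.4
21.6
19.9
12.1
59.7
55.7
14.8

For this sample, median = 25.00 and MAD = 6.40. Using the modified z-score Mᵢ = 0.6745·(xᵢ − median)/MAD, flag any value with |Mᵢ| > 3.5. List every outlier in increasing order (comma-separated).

59.7, 79.1

|Mᵢ| > 3.5 ⇔ |xᵢ − 25.00| > 3.5·6.40/0.6745 = 33.21.
So outliers lie outside [-8.21, 58.21].
59.7: M = 3.66 → outlier.
79.1: M = 5.70 → outlier.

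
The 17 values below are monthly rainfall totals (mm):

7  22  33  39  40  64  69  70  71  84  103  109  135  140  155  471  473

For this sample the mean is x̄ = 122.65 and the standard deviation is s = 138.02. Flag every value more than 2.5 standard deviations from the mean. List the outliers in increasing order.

471, 473

Cutoffs at x̄ ± 2.5s: 122.65 ± 2.5·138.02 = [-222.40, 467.70].
471: z = 2.52, |z| > 2.5 → outlier.
473: z = 2.54, |z| > 2.5 → outlier.
Every other value lies within [-222.40, 467.70].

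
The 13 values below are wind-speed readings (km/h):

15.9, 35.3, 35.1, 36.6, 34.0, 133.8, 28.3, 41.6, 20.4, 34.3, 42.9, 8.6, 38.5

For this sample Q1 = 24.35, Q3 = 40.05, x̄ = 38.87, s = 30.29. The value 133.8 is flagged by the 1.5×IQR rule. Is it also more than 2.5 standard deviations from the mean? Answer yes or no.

z = (133.8 − 38.87) / 30.29 = 3.13.
|z| = 3.13 > 2.5.

yes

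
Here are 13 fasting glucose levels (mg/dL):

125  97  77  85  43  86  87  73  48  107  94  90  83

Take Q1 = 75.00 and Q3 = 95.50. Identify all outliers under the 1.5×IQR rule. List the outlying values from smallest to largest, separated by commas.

IQR = Q3 − Q1 = 95.50 − 75.00 = 20.50.
Lower fence = Q1 − 1.5·IQR = 75.00 − 30.75 = 44.25.
Upper fence = Q3 + 1.5·IQR = 95.50 + 30.75 = 126.25.
43 < 44.25 → outlier.
All remaining values lie within [44.25, 126.25].

43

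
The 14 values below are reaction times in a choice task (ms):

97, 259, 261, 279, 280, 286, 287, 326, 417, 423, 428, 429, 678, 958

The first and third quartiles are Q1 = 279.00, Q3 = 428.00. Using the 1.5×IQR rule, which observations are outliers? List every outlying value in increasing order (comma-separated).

678, 958

IQR = Q3 − Q1 = 428.00 − 279.00 = 149.00.
Lower fence = Q1 − 1.5·IQR = 279.00 − 223.50 = 55.50.
Upper fence = Q3 + 1.5·IQR = 428.00 + 223.50 = 651.50.
678 > 651.50 → outlier.
958 > 651.50 → outlier.
All remaining values lie within [55.50, 651.50].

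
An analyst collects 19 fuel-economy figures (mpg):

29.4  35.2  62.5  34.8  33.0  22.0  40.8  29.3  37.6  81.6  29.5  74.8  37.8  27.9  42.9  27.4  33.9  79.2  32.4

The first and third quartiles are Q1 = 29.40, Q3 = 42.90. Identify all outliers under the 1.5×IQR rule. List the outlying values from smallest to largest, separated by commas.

IQR = Q3 − Q1 = 42.90 − 29.40 = 13.50.
Lower fence = Q1 − 1.5·IQR = 29.40 − 20.25 = 9.15.
Upper fence = Q3 + 1.5·IQR = 42.90 + 20.25 = 63.15.
74.8 > 63.15 → outlier.
79.2 > 63.15 → outlier.
81.6 > 63.15 → outlier.
All remaining values lie within [9.15, 63.15].

74.8, 79.2, 81.6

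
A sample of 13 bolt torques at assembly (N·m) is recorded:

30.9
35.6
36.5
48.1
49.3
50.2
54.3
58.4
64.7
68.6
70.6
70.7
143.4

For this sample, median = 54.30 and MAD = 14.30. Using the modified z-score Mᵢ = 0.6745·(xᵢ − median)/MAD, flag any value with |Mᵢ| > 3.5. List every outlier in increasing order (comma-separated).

|Mᵢ| > 3.5 ⇔ |xᵢ − 54.30| > 3.5·14.30/0.6745 = 74.20.
So outliers lie outside [-19.90, 128.50].
143.4: M = 4.20 → outlier.

143.4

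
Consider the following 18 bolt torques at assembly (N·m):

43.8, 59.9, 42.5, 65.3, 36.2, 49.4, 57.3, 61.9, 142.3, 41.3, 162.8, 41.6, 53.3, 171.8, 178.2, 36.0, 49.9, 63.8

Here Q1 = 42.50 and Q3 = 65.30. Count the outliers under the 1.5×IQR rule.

4

IQR = 22.80; fences at 42.50 − 34.20 = 8.30 and 65.30 + 34.20 = 99.50.
Outside the cutoffs: 142.3, 162.8, 171.8, 178.2.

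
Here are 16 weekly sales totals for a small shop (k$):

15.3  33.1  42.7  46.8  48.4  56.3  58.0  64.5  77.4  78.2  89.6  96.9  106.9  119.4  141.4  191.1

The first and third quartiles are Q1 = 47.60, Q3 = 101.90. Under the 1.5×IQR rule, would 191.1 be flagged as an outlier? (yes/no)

IQR = Q3 − Q1 = 101.90 − 47.60 = 54.30.
Lower fence = Q1 − 1.5·IQR = 47.60 − 81.45 = -33.85.
Upper fence = Q3 + 1.5·IQR = 101.90 + 81.45 = 183.35.
191.1 lies above the upper fence.

yes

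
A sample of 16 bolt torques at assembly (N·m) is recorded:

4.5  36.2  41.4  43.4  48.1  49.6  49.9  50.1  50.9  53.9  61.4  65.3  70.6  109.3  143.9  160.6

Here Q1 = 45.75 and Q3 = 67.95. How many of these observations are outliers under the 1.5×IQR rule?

4

IQR = 22.20; fences at 45.75 − 33.30 = 12.45 and 67.95 + 33.30 = 101.25.
Outside the cutoffs: 4.5, 109.3, 143.9, 160.6.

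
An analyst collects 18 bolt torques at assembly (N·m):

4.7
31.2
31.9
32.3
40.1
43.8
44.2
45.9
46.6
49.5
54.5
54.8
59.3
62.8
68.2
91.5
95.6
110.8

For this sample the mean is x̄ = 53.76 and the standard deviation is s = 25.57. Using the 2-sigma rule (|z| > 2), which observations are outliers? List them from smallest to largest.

110.8

Cutoffs at x̄ ± 2s: 53.76 ± 2·25.57 = [2.62, 104.90].
110.8: z = 2.23, |z| > 2 → outlier.
Every other value lies within [2.62, 104.90].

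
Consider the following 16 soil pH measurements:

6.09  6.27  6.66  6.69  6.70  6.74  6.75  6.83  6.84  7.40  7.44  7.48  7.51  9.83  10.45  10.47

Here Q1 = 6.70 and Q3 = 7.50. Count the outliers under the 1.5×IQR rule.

3

IQR = 0.80; fences at 6.70 − 1.20 = 5.50 and 7.50 + 1.20 = 8.70.
Outside the cutoffs: 9.83, 10.45, 10.47.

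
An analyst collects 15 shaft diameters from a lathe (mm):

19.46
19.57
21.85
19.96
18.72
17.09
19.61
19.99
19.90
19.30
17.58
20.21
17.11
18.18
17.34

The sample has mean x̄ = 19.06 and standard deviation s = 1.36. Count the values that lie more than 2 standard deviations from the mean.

1

Cutoffs: x̄ ± 2s = [16.34, 21.78].
Outside the cutoffs: 21.85.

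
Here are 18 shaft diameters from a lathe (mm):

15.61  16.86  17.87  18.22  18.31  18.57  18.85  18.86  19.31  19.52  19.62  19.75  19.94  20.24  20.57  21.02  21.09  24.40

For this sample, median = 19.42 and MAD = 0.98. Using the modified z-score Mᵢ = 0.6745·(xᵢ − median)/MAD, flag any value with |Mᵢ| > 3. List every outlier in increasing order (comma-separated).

24.40

|Mᵢ| > 3 ⇔ |xᵢ − 19.42| > 3·0.98/0.6745 = 4.36.
So outliers lie outside [15.06, 23.78].
24.40: M = 3.43 → outlier.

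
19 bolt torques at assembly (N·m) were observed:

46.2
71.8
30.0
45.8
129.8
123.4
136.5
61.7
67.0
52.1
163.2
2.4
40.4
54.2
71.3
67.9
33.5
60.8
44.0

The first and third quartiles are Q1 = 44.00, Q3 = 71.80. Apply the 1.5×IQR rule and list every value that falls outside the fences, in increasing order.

IQR = Q3 − Q1 = 71.80 − 44.00 = 27.80.
Lower fence = Q1 − 1.5·IQR = 44.00 − 41.70 = 2.30.
Upper fence = Q3 + 1.5·IQR = 71.80 + 41.70 = 113.50.
123.4 > 113.50 → outlier.
129.8 > 113.50 → outlier.
136.5 > 113.50 → outlier.
163.2 > 113.50 → outlier.
All remaining values lie within [2.30, 113.50].

123.4, 129.8, 136.5, 163.2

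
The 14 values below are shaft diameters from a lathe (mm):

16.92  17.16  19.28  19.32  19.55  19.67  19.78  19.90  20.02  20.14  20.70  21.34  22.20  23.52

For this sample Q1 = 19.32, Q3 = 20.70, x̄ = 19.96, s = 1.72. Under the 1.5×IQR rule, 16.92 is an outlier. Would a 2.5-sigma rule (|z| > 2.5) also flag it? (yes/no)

no

z = (16.92 − 19.96) / 1.72 = -1.77.
|z| = 1.77 ≤ 2.5.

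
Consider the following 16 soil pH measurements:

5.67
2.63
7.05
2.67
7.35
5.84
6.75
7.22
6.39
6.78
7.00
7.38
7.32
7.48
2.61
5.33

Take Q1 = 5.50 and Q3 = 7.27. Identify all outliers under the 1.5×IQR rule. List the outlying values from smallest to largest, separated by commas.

2.61, 2.63, 2.67

IQR = Q3 − Q1 = 7.27 − 5.50 = 1.77.
Lower fence = Q1 − 1.5·IQR = 5.50 − 2.655 = 2.845.
Upper fence = Q3 + 1.5·IQR = 7.27 + 2.655 = 9.925.
2.61 < 2.845 → outlier.
2.63 < 2.845 → outlier.
2.67 < 2.845 → outlier.
All remaining values lie within [2.845, 9.925].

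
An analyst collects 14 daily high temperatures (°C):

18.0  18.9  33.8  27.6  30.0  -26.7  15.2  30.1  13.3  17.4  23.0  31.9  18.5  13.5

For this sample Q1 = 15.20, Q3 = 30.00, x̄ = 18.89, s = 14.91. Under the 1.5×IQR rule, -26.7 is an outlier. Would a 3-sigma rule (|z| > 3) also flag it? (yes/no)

yes

z = (-26.7 − 18.89) / 14.91 = -3.06.
|z| = 3.06 > 3.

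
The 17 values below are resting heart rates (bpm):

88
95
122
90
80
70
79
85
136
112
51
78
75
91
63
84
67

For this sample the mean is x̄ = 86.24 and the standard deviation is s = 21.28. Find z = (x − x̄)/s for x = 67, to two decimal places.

z = (67 − 86.24) / 21.28 = -0.90.

-0.90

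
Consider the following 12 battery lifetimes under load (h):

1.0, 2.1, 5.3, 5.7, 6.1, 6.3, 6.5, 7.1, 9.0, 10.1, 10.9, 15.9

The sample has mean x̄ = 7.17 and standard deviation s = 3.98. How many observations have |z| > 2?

Cutoffs: x̄ ± 2s = [-0.79, 15.13].
Outside the cutoffs: 15.9.

1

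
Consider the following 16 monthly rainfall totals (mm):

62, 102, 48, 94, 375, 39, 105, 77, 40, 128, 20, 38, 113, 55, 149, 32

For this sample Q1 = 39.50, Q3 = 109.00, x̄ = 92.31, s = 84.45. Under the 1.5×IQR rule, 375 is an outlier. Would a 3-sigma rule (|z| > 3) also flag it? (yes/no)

yes

z = (375 − 92.31) / 84.45 = 3.35.
|z| = 3.35 > 3.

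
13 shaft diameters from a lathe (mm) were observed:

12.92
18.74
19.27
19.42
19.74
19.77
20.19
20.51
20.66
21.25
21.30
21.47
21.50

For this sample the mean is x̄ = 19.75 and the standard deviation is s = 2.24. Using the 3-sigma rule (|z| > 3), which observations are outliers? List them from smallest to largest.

Cutoffs at x̄ ± 3s: 19.75 ± 3·2.24 = [13.03, 26.47].
12.92: z = -3.05, |z| > 3 → outlier.
Every other value lies within [13.03, 26.47].

12.92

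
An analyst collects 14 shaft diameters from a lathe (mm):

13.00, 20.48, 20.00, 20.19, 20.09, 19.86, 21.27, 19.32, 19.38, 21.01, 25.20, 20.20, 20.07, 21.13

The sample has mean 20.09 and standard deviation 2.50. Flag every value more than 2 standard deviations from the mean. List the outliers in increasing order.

13.00, 25.20

Cutoffs at x̄ ± 2s: 20.09 ± 2·2.50 = [15.09, 25.09].
13.00: z = -2.84, |z| > 2 → outlier.
25.20: z = 2.04, |z| > 2 → outlier.
Every other value lies within [15.09, 25.09].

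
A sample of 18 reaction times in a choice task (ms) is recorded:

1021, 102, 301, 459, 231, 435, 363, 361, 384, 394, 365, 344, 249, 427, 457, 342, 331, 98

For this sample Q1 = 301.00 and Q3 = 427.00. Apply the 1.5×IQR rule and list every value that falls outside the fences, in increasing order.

IQR = Q3 − Q1 = 427.00 − 301.00 = 126.00.
Lower fence = Q1 − 1.5·IQR = 301.00 − 189.00 = 112.00.
Upper fence = Q3 + 1.5·IQR = 427.00 + 189.00 = 616.00.
98 < 112.00 → outlier.
102 < 112.00 → outlier.
1021 > 616.00 → outlier.
All remaining values lie within [112.00, 616.00].

98, 102, 1021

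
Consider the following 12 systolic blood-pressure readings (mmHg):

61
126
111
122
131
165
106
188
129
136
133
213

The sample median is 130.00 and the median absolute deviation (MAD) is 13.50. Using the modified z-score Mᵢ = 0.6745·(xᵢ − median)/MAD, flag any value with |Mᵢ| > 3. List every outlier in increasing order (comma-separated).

61, 213

|Mᵢ| > 3 ⇔ |xᵢ − 130.00| > 3·13.50/0.6745 = 60.04.
So outliers lie outside [69.96, 190.04].
61: M = -3.45 → outlier.
213: M = 4.15 → outlier.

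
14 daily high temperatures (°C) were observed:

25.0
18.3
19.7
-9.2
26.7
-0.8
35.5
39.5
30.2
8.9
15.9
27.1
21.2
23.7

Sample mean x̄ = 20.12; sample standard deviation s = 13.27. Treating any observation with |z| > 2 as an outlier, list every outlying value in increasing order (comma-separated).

Cutoffs at x̄ ± 2s: 20.12 ± 2·13.27 = [-6.42, 46.66].
-9.2: z = -2.21, |z| > 2 → outlier.
Every other value lies within [-6.42, 46.66].

-9.2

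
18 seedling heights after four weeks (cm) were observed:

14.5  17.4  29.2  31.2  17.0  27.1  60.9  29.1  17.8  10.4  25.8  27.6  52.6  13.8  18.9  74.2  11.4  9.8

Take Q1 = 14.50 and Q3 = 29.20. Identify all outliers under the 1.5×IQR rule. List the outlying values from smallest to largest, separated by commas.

IQR = Q3 − Q1 = 29.20 − 14.50 = 14.70.
Lower fence = Q1 − 1.5·IQR = 14.50 − 22.05 = -7.55.
Upper fence = Q3 + 1.5·IQR = 29.20 + 22.05 = 51.25.
52.6 > 51.25 → outlier.
60.9 > 51.25 → outlier.
74.2 > 51.25 → outlier.
All remaining values lie within [-7.55, 51.25].

52.6, 60.9, 74.2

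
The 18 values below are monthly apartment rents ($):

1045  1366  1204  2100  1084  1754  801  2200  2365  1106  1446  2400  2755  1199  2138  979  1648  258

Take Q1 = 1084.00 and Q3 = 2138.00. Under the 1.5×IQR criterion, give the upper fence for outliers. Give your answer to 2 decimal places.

IQR = Q3 − Q1 = 2138.00 − 1084.00 = 1054.00.
Lower fence = Q1 − 1.5·IQR = 1084.00 − 1581.00 = -497.00.
Upper fence = Q3 + 1.5·IQR = 2138.00 + 1581.00 = 3719.00.

3719.00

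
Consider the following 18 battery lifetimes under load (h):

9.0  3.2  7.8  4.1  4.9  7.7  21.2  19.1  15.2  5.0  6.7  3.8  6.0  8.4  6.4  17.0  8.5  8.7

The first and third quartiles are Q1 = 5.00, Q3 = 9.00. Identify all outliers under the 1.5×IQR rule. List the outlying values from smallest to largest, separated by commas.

15.2, 17.0, 19.1, 21.2

IQR = Q3 − Q1 = 9.00 − 5.00 = 4.00.
Lower fence = Q1 − 1.5·IQR = 5.00 − 6.00 = -1.00.
Upper fence = Q3 + 1.5·IQR = 9.00 + 6.00 = 15.00.
15.2 > 15.00 → outlier.
17.0 > 15.00 → outlier.
19.1 > 15.00 → outlier.
21.2 > 15.00 → outlier.
All remaining values lie within [-1.00, 15.00].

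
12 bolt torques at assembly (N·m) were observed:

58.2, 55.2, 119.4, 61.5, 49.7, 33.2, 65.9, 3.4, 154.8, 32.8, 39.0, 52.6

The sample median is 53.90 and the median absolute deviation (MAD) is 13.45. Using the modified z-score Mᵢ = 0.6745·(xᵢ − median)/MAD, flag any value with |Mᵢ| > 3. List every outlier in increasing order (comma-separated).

119.4, 154.8

|Mᵢ| > 3 ⇔ |xᵢ − 53.90| > 3·13.45/0.6745 = 59.82.
So outliers lie outside [-5.92, 113.72].
119.4: M = 3.28 → outlier.
154.8: M = 5.06 → outlier.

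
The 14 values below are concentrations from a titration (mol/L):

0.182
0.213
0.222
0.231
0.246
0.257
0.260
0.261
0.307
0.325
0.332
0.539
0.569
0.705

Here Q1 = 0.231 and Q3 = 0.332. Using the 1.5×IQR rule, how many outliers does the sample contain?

IQR = 0.101; fences at 0.231 − 0.1515 = 0.0795 and 0.332 + 0.1515 = 0.4835.
Outside the cutoffs: 0.539, 0.569, 0.705.

3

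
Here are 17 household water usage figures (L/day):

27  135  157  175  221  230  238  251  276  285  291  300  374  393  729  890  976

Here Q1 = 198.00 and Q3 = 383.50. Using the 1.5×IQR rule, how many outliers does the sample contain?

3

IQR = 185.50; fences at 198.00 − 278.25 = -80.25 and 383.50 + 278.25 = 661.75.
Outside the cutoffs: 729, 890, 976.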